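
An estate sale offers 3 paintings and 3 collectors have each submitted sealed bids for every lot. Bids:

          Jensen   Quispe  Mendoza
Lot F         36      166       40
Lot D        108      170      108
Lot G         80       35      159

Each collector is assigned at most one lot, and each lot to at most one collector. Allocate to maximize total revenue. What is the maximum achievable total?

Optimal: Jensen→Lot D ($108), Quispe→Lot F ($166), Mendoza→Lot G ($159) — total 108+166+159 = $433.
Max-entry greedy (repeatedly take the single best remaining cell) gives $365, worse by 68.
No other one-to-one assignment exceeds $433.

Maximum total: $433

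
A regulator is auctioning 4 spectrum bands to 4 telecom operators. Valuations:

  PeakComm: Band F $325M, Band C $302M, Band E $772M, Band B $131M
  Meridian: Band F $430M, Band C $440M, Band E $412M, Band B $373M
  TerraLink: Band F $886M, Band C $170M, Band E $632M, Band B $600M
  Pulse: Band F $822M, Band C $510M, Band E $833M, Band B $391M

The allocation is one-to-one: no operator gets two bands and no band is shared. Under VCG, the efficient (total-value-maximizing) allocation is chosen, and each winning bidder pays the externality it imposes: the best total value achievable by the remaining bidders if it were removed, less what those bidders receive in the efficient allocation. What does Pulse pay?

Pulse pays $286M.

Efficient allocation: PeakComm→Band E ($772M), Meridian→Band C ($440M), TerraLink→Band B ($600M), Pulse→Band F ($822M); total welfare W = $2634M.
Pulse receives Band F at value $822M, so the others get W − 822 = $1812M.
Without Pulse: best allocation of the remaining 3 bidders over all 4 bands is PeakComm→Band E ($772M), Meridian→Band C ($440M), TerraLink→Band F ($886M), total $2098M.
VCG payment = (others' best without Pulse) − (others' welfare with Pulse) = 2098 − 1812 = $286M.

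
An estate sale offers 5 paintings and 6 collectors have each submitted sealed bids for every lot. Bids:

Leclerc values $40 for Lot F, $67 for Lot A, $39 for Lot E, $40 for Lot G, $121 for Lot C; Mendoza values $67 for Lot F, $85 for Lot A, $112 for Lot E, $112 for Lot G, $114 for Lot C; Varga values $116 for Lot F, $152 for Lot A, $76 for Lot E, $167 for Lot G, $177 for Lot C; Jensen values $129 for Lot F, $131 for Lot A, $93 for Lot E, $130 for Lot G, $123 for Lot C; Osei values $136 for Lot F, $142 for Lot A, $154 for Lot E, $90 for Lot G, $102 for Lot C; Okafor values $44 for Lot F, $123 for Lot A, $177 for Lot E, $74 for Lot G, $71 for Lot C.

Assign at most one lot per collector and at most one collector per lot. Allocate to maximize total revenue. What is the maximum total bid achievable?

Maximum total: $737

Optimal: Jensen→Lot F ($129), Osei→Lot A ($142), Okafor→Lot E ($177), Mendoza→Lot G ($112), Varga→Lot C ($177) — total 129+142+177+112+177 = $737.
Max-entry greedy (repeatedly take the single best remaining cell) gives $693, worse by 44.
Checked against all permutations: $737 is optimal.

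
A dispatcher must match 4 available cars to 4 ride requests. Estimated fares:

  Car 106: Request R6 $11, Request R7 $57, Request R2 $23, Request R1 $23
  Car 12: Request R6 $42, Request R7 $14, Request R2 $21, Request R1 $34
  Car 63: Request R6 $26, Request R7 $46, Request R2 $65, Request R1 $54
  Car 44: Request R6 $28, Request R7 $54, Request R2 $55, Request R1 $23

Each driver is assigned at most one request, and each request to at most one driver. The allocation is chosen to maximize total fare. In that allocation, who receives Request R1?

Optimal: Car 106→Request R7 ($57), Car 12→Request R6 ($42), Car 63→Request R1 ($54), Car 44→Request R2 ($55) — total 57+42+54+55 = $208.
Max-entry greedy (repeatedly take the single best remaining cell) gives $187, worse by 21.
Car 63's own top request is Request R2 ($65), but forcing Car 63→Request R2 and reassigning the rest optimally gives only $187 — worse by 21.

Car 63 receives Request R1.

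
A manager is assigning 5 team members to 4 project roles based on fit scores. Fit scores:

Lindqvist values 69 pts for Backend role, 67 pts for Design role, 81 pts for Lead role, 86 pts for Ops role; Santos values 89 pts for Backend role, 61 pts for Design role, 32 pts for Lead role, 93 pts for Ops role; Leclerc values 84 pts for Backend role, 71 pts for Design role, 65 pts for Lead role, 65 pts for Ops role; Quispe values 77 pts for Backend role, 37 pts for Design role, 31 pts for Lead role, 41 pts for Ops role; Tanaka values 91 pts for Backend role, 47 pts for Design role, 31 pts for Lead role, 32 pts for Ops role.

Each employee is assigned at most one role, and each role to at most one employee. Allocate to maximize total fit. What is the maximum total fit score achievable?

Optimal: Tanaka→Backend role (91 pts), Leclerc→Design role (71 pts), Lindqvist→Lead role (81 pts), Santos→Ops role (93 pts) — total 91+71+81+93 = 336 pts.
Row-greedy (each employee in turn takes its best remaining role) gives 277 pts, worse by 59.
Next-best assignment: Quispe→Backend role, Leclerc→Design role, Lindqvist→Lead role, Santos→Ops role = 322 pts.
No other one-to-one assignment exceeds 336 pts.

Maximum total: 336 pts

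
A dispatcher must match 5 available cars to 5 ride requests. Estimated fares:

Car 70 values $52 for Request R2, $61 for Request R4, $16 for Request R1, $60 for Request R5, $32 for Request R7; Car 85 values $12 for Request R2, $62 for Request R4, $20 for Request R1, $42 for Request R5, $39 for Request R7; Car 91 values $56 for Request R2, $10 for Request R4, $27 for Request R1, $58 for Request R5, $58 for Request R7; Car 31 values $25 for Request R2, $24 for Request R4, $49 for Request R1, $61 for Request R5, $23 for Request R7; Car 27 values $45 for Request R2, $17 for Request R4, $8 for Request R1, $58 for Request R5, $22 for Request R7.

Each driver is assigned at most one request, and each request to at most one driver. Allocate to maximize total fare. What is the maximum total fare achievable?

Maximum total: $279

This is a one-to-one assignment (maximum-weight bipartite matching).
Optimal: Car 70→Request R2 ($52), Car 85→Request R4 ($62), Car 91→Request R7 ($58), Car 31→Request R1 ($49), Car 27→Request R5 ($58) — total 52+62+58+49+58 = $279.
Column-greedy (each request in turn goes to its best remaining driver) gives $249, worse by 30.
Next-best assignment: Car 70→Request R5, Car 85→Request R4, Car 91→Request R7, Car 31→Request R1, Car 27→Request R2 = $274.
Swapping Car 31↔Car 91 (Car 31→Request R7 $23, Car 91→Request R1 $27) loses 57.
Checked against all permutations: $279 is optimal.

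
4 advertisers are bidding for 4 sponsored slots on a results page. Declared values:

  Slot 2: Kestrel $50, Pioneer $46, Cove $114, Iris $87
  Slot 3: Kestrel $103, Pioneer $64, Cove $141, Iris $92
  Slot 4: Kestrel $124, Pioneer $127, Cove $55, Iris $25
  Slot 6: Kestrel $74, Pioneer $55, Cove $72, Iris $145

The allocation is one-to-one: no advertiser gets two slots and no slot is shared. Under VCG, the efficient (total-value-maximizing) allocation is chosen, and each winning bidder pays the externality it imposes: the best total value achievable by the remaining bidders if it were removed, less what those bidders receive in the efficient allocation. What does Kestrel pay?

Kestrel pays $27.

Efficient allocation: Kestrel→Slot 3 ($103), Pioneer→Slot 4 ($127), Cove→Slot 2 ($114), Iris→Slot 6 ($145); total welfare W = $489.
Kestrel receives Slot 3 at value $103, so the others get W − 103 = $386.
Without Kestrel: best allocation of the remaining 3 bidders over all 4 slots is Pioneer→Slot 4 ($127), Cove→Slot 3 ($141), Iris→Slot 6 ($145), total $413.
VCG payment = (others' best without Kestrel) − (others' welfare with Kestrel) = 413 − 386 = $27.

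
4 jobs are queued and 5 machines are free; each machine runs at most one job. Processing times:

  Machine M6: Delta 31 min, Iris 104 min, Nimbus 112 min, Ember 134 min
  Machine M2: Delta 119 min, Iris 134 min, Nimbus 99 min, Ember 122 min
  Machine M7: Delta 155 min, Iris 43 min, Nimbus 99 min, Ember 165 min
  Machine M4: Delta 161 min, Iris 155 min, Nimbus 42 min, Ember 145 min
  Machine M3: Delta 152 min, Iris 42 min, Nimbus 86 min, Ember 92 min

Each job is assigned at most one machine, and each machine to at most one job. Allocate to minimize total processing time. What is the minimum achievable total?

Optimal: Delta→Machine M6 (31 min), Iris→Machine M7 (43 min), Nimbus→Machine M4 (42 min), Ember→Machine M3 (92 min) — total 31+43+42+92 = 208 min.
Min-entry greedy (repeatedly take the single cheapest remaining cell) gives 237 min, worse by 29.

Min total: 208 min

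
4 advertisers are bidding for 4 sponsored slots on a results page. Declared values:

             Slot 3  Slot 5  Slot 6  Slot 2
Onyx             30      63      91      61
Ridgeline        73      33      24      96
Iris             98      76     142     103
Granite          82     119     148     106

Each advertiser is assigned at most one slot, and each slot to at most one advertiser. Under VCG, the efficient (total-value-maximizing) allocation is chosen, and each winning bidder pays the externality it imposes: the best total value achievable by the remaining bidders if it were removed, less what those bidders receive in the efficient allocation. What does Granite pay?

Granite pays $44.

Efficient allocation: Onyx→Slot 5 ($63), Ridgeline→Slot 2 ($96), Iris→Slot 3 ($98), Granite→Slot 6 ($148); total welfare W = $405.
Granite receives Slot 6 at value $148, so the others get W − 148 = $257.
Without Granite: best allocation of the remaining 3 bidders over all 4 slots is Onyx→Slot 5 ($63), Ridgeline→Slot 2 ($96), Iris→Slot 6 ($142), total $301.
VCG payment = (others' best without Granite) − (others' welfare with Granite) = 301 − 257 = $44.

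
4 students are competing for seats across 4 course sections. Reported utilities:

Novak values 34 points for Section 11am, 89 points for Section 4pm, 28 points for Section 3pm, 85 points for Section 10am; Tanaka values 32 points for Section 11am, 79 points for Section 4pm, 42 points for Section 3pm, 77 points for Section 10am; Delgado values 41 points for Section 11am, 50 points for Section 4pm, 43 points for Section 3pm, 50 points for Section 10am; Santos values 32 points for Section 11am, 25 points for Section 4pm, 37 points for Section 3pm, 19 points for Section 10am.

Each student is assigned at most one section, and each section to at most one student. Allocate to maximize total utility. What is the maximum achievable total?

Maximum total: 244 points

This is a one-to-one assignment (maximum-weight bipartite matching).
Optimal: Novak→Section 4pm (89 points), Tanaka→Section 10am (77 points), Delgado→Section 11am (41 points), Santos→Section 3pm (37 points) — total 89+77+41+37 = 244 points.
Max-entry greedy (repeatedly take the single best remaining cell) gives 241 points, worse by 3.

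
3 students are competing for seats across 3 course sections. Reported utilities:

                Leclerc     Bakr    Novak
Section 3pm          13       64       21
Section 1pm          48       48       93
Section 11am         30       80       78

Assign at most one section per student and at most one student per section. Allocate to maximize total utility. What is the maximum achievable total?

Optimal: Leclerc→Section 1pm (48 points), Bakr→Section 3pm (64 points), Novak→Section 11am (78 points) — total 48+64+78 = 190 points.
Every other assignment is strictly worse.

Max total: 190 points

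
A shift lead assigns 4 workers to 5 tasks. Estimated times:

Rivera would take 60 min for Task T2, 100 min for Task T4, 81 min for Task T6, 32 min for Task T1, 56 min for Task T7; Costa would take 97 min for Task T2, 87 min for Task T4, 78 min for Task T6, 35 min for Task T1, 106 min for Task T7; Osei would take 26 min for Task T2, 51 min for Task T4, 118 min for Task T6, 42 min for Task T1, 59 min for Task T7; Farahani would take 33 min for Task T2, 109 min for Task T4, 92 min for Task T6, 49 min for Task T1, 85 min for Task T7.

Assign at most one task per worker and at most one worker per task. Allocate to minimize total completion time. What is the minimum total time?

Minimum total: 175 min

Treat this as an assignment problem: match each worker to one task.
Optimal: Rivera→Task T7 (56 min), Costa→Task T1 (35 min), Osei→Task T4 (51 min), Farahani→Task T2 (33 min) — total 56+35+51+33 = 175 min.
Next-best assignment: Rivera→Task T1, Costa→Task T6, Osei→Task T4, Farahani→Task T2 = 194 min.
No other one-to-one assignment undercuts 175 min.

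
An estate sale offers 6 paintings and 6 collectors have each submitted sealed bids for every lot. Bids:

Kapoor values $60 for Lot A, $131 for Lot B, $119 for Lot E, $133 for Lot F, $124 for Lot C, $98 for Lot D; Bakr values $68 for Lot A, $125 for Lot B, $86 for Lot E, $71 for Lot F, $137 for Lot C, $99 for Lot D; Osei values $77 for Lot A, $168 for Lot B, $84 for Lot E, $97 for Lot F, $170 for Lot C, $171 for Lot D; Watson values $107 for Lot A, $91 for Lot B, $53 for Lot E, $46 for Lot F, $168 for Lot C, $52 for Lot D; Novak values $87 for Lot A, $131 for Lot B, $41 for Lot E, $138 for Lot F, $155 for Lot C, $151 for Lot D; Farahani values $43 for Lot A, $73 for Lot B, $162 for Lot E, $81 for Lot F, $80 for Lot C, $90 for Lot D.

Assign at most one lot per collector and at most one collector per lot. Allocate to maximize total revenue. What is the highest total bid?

Max total: $858

This is a one-to-one assignment (maximum-weight bipartite matching).
Optimal: Kapoor→Lot F ($133), Bakr→Lot C ($137), Osei→Lot B ($168), Watson→Lot A ($107), Novak→Lot D ($151), Farahani→Lot E ($162) — total 133+137+168+107+151+162 = $858.
Row-greedy (each collector in turn takes its best remaining lot) gives $841, worse by 17.
Next-best assignment: Kapoor→Lot F, Bakr→Lot B, Osei→Lot D, Watson→Lot A, Novak→Lot C, Farahani→Lot E = $853.
Swapping Novak↔Watson (Novak→Lot A $87, Watson→Lot D $52) loses 119.
Every other assignment is strictly worse.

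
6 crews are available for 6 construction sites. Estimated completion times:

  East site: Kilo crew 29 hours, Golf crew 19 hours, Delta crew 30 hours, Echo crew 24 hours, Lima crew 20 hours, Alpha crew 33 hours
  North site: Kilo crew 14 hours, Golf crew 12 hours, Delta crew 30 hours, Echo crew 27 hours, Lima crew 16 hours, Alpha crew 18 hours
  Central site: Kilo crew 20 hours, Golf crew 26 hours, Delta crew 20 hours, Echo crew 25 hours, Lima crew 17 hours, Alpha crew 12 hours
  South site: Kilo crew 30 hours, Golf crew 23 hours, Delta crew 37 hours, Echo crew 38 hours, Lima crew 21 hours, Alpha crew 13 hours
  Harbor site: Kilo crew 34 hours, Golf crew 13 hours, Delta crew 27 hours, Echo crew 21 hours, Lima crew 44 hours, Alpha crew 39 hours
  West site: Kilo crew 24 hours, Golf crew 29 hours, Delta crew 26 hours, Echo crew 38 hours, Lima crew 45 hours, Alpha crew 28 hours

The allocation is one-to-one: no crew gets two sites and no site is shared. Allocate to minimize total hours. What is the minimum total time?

Optimal: Kilo crew→North site (14 hours), Golf crew→Harbor site (13 hours), Delta crew→West site (26 hours), Echo crew→East site (24 hours), Lima crew→Central site (17 hours), Alpha crew→South site (13 hours) — total 14+13+26+24+17+13 = 107 hours.
Min-entry greedy (repeatedly take the single cheapest remaining cell) gives 126 hours, worse by 19.
Next-best assignment: Kilo crew→North site, Golf crew→East site, Delta crew→West site, Echo crew→Harbor site, Lima crew→Central site, Alpha crew→South site = 110 hours.
Swapping Lima crew↔Golf crew (Lima crew→Harbor site 44 hours, Golf crew→Central site 26 hours) adds 40.
No other one-to-one assignment undercuts 107 hours.

Minimum total: 107 hours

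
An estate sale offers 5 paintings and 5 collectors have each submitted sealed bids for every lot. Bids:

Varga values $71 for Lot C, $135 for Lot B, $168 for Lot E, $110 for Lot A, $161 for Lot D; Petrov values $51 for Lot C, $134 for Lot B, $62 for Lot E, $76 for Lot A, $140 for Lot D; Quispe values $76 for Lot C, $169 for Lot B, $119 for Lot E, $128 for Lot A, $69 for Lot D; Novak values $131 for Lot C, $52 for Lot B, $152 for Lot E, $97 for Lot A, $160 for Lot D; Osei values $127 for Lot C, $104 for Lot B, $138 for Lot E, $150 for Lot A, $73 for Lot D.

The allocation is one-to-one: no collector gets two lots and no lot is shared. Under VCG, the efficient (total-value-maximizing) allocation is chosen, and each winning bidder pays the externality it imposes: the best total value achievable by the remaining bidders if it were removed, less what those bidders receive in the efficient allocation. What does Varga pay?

Efficient allocation: Varga→Lot E ($168), Petrov→Lot D ($140), Quispe→Lot B ($169), Novak→Lot C ($131), Osei→Lot A ($150); total welfare W = $758.
Varga receives Lot E at value $168, so the others get W − 168 = $590.
Without Varga: best allocation of the remaining 4 bidders over all 5 lots is Petrov→Lot D ($140), Quispe→Lot B ($169), Novak→Lot E ($152), Osei→Lot A ($150), total $611.
VCG payment = (others' best without Varga) − (others' welfare with Varga) = 611 − 590 = $21.

Varga pays $21.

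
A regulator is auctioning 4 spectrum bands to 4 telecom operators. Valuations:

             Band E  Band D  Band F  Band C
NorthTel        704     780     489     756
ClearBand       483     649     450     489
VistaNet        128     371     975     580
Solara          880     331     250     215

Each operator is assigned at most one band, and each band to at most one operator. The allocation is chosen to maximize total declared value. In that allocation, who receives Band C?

NorthTel receives Band C.

Optimal: NorthTel→Band C ($756M), ClearBand→Band D ($649M), VistaNet→Band F ($975M), Solara→Band E ($880M) — total 756+649+975+880 = $3260M.
Column-greedy (each band in turn goes to its best remaining operator) gives $3124M, worse by 136.
Next-best assignment: NorthTel→Band D, ClearBand→Band C, VistaNet→Band F, Solara→Band E = $3124M.
NorthTel's own top band is Band D ($780M), but forcing NorthTel→Band D and reassigning the rest optimally gives only $3124M — worse by 136.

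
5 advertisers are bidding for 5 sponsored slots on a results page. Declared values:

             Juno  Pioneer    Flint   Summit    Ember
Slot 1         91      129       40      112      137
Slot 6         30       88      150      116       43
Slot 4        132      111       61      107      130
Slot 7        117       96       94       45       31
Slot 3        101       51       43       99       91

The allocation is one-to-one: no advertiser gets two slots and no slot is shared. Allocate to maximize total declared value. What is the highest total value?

Optimal: Juno→Slot 7 ($117), Pioneer→Slot 1 ($129), Flint→Slot 6 ($150), Summit→Slot 3 ($99), Ember→Slot 4 ($130) — total 117+129+150+99+130 = $625.
Column-greedy (each slot in turn goes to its best remaining advertiser) gives $614, worse by 11.
Swapping Flint↔Pioneer (Flint→Slot 1 $40, Pioneer→Slot 6 $88) loses 151.

Max total: $625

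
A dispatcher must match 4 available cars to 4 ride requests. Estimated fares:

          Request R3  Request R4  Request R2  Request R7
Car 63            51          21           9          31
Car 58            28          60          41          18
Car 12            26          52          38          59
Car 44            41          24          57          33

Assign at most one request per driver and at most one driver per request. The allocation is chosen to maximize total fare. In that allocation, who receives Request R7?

Car 12 receives Request R7.

This is the linear assignment problem.
Optimal: Car 63→Request R3 ($51), Car 58→Request R4 ($60), Car 12→Request R7 ($59), Car 44→Request R2 ($57) — total 51+60+59+57 = $227.
Swapping Car 63↔Car 44 (Car 63→Request R2 $9, Car 44→Request R3 $41) loses 58.
Every other assignment is strictly worse.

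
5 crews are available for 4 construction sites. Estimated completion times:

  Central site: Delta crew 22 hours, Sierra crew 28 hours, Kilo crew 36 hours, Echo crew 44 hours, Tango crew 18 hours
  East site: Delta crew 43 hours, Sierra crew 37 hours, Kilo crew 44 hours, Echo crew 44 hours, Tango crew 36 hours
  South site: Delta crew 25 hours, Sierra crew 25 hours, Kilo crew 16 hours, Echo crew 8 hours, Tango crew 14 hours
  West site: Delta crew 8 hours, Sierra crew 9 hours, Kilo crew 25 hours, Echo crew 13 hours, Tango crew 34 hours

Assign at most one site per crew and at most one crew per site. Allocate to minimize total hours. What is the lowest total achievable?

This is the linear assignment problem.
Optimal: Tango crew→Central site (18 hours), Sierra crew→East site (37 hours), Echo crew→South site (8 hours), Delta crew→West site (8 hours) — total 18+37+8+8 = 71 hours.
Row-greedy (each crew in turn takes its cheapest remaining site) gives 113 hours, worse by 42.
Swapping Delta crew↔Sierra crew (Delta crew→East site 43 hours, Sierra crew→West site 9 hours) adds 7.
Every other assignment is strictly worse.

Minimum total: 71 hours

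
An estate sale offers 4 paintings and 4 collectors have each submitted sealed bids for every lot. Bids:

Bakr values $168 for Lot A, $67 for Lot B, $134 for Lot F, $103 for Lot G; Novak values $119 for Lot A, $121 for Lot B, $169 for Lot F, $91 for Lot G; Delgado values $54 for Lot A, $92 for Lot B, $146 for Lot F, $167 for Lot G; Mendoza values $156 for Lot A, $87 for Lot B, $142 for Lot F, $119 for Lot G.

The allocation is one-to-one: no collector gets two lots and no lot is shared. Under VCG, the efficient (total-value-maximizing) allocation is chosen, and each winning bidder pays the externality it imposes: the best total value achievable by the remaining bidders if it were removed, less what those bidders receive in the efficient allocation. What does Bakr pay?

Efficient allocation: Bakr→Lot A ($168), Novak→Lot B ($121), Delgado→Lot G ($167), Mendoza→Lot F ($142); total welfare W = $598.
Bakr receives Lot A at value $168, so the others get W − 168 = $430.
Without Bakr: best allocation of the remaining 3 bidders over all 4 lots is Novak→Lot F ($169), Delgado→Lot G ($167), Mendoza→Lot A ($156), total $492.
VCG payment = (others' best without Bakr) − (others' welfare with Bakr) = 492 − 430 = $62.

Bakr pays $62.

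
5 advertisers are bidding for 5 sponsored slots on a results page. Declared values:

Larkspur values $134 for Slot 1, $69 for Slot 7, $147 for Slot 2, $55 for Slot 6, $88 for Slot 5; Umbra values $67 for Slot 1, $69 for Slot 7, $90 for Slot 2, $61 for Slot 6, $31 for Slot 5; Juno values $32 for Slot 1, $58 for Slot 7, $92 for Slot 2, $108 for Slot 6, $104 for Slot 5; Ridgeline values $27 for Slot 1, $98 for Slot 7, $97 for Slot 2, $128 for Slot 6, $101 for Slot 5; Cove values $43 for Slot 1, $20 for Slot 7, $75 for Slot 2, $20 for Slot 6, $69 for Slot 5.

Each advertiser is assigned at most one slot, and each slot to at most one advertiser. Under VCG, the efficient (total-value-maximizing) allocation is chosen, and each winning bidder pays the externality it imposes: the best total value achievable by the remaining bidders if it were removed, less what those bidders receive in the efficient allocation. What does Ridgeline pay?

Efficient allocation: Larkspur→Slot 1 ($134), Umbra→Slot 7 ($69), Juno→Slot 5 ($104), Ridgeline→Slot 6 ($128), Cove→Slot 2 ($75); total welfare W = $510.
Ridgeline receives Slot 6 at value $128, so the others get W − 128 = $382.
Without Ridgeline: best allocation of the remaining 4 bidders over all 5 slots is Larkspur→Slot 1 ($134), Umbra→Slot 2 ($90), Juno→Slot 6 ($108), Cove→Slot 5 ($69), total $401.
VCG payment = (others' best without Ridgeline) − (others' welfare with Ridgeline) = 401 − 382 = $19.

Ridgeline pays $19.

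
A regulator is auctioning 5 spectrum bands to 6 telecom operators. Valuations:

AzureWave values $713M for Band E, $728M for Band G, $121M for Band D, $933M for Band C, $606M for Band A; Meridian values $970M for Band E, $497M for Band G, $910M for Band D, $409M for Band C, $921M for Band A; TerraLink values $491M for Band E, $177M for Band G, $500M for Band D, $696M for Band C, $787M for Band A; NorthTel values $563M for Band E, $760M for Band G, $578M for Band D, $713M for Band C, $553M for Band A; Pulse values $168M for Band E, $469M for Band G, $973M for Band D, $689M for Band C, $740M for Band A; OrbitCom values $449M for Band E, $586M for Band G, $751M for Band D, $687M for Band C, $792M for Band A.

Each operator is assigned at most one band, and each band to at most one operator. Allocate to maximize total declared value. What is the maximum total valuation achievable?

This is a one-to-one assignment (maximum-weight bipartite matching).
Optimal: Meridian→Band E ($970M), NorthTel→Band G ($760M), Pulse→Band D ($973M), AzureWave→Band C ($933M), OrbitCom→Band A ($792M) — total 970+760+973+933+792 = $4428M.
No other one-to-one assignment exceeds $4428M.

Max total: $4428M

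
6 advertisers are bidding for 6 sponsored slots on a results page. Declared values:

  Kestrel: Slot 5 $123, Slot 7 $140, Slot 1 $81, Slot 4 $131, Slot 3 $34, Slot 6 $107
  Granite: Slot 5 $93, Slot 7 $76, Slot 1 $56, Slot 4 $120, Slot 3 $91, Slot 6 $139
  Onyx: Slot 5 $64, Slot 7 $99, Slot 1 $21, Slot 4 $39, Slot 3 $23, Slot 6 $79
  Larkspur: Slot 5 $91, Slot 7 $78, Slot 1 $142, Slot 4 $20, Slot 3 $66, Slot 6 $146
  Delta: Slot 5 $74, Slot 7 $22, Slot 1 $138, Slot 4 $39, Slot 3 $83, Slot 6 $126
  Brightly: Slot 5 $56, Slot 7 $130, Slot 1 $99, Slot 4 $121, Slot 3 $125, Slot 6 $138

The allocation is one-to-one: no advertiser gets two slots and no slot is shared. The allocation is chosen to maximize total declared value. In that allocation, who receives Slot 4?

This is a one-to-one assignment (maximum-weight bipartite matching).
Optimal: Kestrel→Slot 5 ($123), Granite→Slot 4 ($120), Onyx→Slot 7 ($99), Larkspur→Slot 6 ($146), Delta→Slot 1 ($138), Brightly→Slot 3 ($125) — total 123+120+99+146+138+125 = $751.
Row-greedy (each advertiser in turn takes its best remaining slot) gives $689, worse by 62.
Next-best assignment: Kestrel→Slot 5, Granite→Slot 4, Onyx→Slot 7, Larkspur→Slot 1, Delta→Slot 6, Brightly→Slot 3 = $735.
Swapping Larkspur↔Delta (Larkspur→Slot 1 $142, Delta→Slot 6 $126) loses 16.
Checked against all permutations: $751 is optimal.
Granite's own top slot is Slot 6 ($139), but forcing Granite→Slot 6 and reassigning the rest optimally gives only $723 — worse by 28.

Granite receives Slot 4.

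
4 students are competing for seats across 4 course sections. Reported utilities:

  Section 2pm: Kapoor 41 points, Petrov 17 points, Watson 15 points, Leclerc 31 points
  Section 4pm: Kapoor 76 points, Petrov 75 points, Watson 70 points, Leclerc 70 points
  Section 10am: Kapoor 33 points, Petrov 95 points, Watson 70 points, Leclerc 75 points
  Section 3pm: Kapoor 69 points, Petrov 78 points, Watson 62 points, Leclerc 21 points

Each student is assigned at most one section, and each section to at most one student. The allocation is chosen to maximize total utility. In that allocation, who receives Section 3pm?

Watson receives Section 3pm.

Optimal: Kapoor→Section 2pm (41 points), Petrov→Section 10am (95 points), Watson→Section 3pm (62 points), Leclerc→Section 4pm (70 points) — total 41+95+62+70 = 268 points.
Next-best assignment: Kapoor→Section 3pm, Petrov→Section 10am, Watson→Section 4pm, Leclerc→Section 2pm = 265 points.
Watson's own top section is Section 4pm (70 points), but forcing Watson→Section 4pm and reassigning the rest optimally gives only 265 points — worse by 3.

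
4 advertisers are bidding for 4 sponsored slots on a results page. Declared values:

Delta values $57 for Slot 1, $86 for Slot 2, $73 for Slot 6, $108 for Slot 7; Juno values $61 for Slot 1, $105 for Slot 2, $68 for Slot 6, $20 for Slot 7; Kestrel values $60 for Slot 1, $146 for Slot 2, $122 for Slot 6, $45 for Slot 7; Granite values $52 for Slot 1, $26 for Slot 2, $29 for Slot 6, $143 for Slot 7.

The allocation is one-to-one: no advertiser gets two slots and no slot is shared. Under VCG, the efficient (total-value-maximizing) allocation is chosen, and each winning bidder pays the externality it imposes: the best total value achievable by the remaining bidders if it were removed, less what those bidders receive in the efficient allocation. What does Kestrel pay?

Kestrel pays $16.

Efficient allocation: Delta→Slot 1 ($57), Juno→Slot 2 ($105), Kestrel→Slot 6 ($122), Granite→Slot 7 ($143); total welfare W = $427.
Kestrel receives Slot 6 at value $122, so the others get W − 122 = $305.
Without Kestrel: best allocation of the remaining 3 bidders over all 4 slots is Delta→Slot 6 ($73), Juno→Slot 2 ($105), Granite→Slot 7 ($143), total $321.
VCG payment = (others' best without Kestrel) − (others' welfare with Kestrel) = 321 − 305 = $16.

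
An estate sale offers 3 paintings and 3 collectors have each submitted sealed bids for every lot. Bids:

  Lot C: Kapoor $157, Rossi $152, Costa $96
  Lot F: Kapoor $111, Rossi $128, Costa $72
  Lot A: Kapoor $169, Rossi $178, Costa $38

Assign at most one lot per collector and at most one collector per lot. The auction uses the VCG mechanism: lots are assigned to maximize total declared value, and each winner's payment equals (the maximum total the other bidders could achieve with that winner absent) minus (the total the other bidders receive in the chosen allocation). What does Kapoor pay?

Efficient allocation: Kapoor→Lot C ($157), Rossi→Lot A ($178), Costa→Lot F ($72); total welfare W = $407.
Kapoor receives Lot C at value $157, so the others get W − 157 = $250.
Without Kapoor: best allocation of the remaining 2 bidders over all 3 lots is Rossi→Lot A ($178), Costa→Lot C ($96), total $274.
VCG payment = (others' best without Kapoor) − (others' welfare with Kapoor) = 274 − 250 = $24.

Kapoor pays $24.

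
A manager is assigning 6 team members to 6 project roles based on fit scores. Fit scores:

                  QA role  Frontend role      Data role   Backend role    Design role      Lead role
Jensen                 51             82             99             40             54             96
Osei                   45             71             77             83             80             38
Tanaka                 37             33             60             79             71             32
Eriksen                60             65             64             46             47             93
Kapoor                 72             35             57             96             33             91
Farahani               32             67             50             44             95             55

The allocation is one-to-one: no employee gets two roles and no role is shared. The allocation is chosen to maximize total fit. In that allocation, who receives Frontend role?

Osei receives Frontend role.

Optimal: Jensen→Data role (99 pts), Osei→Frontend role (71 pts), Tanaka→Backend role (79 pts), Eriksen→Lead role (93 pts), Kapoor→QA role (72 pts), Farahani→Design role (95 pts) — total 99+71+79+93+72+95 = 509 pts.
Row-greedy (each employee in turn takes its best remaining role) gives 485 pts, worse by 24.
Checked against all permutations: 509 pts is optimal.
Osei's own top role is Backend role (83 pts), but forcing Osei→Backend role and reassigning the rest optimally gives only 485 pts — worse by 24.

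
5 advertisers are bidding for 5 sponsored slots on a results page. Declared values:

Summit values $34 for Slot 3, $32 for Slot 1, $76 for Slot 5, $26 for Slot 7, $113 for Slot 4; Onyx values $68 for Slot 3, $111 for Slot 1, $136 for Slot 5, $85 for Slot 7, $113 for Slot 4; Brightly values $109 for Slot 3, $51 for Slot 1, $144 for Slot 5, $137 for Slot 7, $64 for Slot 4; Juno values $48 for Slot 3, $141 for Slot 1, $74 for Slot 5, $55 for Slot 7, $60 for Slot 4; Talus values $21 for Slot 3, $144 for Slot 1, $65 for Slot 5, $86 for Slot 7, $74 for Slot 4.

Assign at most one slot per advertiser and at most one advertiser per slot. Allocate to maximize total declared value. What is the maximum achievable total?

Optimal: Summit→Slot 4 ($113), Onyx→Slot 5 ($136), Brightly→Slot 3 ($109), Juno→Slot 1 ($141), Talus→Slot 7 ($86) — total 113+136+109+141+86 = $585.
Column-greedy (each slot in turn goes to its best remaining advertiser) gives $557, worse by 28.
Next-best assignment: Summit→Slot 4, Onyx→Slot 5, Brightly→Slot 7, Juno→Slot 3, Talus→Slot 1 = $578.
Swapping Summit↔Brightly (Summit→Slot 3 $34, Brightly→Slot 4 $64) loses 124.

Maximum total: $585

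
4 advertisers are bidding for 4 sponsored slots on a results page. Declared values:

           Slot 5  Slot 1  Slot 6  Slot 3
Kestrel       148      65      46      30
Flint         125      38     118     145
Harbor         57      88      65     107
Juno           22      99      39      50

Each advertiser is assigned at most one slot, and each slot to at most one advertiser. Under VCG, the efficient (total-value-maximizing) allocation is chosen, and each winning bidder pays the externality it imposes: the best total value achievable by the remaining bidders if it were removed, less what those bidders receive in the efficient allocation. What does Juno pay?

Efficient allocation: Kestrel→Slot 5 ($148), Flint→Slot 6 ($118), Harbor→Slot 3 ($107), Juno→Slot 1 ($99); total welfare W = $472.
Juno receives Slot 1 at value $99, so the others get W − 99 = $373.
Without Juno: best allocation of the remaining 3 bidders over all 4 slots is Kestrel→Slot 5 ($148), Flint→Slot 3 ($145), Harbor→Slot 1 ($88), total $381.
VCG payment = (others' best without Juno) − (others' welfare with Juno) = 381 − 373 = $8.

Juno pays $8.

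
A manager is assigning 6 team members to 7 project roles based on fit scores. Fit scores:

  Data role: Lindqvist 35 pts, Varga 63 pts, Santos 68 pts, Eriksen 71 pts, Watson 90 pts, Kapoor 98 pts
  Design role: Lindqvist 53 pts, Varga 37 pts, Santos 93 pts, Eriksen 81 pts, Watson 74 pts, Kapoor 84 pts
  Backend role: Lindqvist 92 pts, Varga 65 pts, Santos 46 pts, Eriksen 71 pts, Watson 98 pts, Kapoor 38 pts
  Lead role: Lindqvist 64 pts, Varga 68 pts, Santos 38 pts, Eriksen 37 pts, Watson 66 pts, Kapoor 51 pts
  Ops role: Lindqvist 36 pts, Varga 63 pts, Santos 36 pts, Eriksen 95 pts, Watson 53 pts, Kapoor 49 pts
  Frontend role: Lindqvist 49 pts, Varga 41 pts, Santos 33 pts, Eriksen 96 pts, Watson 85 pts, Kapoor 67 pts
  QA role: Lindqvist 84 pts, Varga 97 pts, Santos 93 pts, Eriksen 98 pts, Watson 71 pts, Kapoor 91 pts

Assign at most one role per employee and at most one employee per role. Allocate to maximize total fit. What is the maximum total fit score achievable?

Treat this as an assignment problem: match each employee to one role.
Optimal: Lindqvist→Backend role (92 pts), Varga→QA role (97 pts), Santos→Design role (93 pts), Eriksen→Ops role (95 pts), Watson→Frontend role (85 pts), Kapoor→Data role (98 pts) — total 92+97+93+95+85+98 = 560 pts.
Row-greedy (each employee in turn takes its best remaining role) gives 519 pts, worse by 41.
Next-best assignment: Lindqvist→Lead role, Varga→QA role, Santos→Design role, Eriksen→Frontend role, Watson→Backend role, Kapoor→Data role = 546 pts.

Maximum total: 560 pts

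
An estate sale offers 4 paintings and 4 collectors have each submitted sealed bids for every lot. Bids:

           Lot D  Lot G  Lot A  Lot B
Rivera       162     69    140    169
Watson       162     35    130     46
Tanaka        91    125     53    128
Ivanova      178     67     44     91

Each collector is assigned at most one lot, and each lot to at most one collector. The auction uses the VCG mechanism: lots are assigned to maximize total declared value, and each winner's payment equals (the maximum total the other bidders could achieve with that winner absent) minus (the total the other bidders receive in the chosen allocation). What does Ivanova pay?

Ivanova pays $32.

Efficient allocation: Rivera→Lot B ($169), Watson→Lot A ($130), Tanaka→Lot G ($125), Ivanova→Lot D ($178); total welfare W = $602.
Ivanova receives Lot D at value $178, so the others get W − 178 = $424.
Without Ivanova: best allocation of the remaining 3 bidders over all 4 lots is Rivera→Lot B ($169), Watson→Lot D ($162), Tanaka→Lot G ($125), total $456.
VCG payment = (others' best without Ivanova) − (others' welfare with Ivanova) = 456 − 424 = $32.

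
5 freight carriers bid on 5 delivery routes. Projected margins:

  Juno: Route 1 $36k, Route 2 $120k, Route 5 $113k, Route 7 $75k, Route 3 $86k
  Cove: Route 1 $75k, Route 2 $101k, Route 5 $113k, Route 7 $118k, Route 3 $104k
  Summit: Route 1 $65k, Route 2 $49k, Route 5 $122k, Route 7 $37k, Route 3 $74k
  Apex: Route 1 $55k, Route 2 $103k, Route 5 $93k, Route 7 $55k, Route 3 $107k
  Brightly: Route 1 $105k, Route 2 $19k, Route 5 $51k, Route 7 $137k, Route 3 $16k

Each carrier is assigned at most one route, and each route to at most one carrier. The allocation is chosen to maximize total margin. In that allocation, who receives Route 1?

Brightly receives Route 1.

This is a one-to-one assignment (maximum-weight bipartite matching).
Optimal: Juno→Route 2 ($120k), Cove→Route 7 ($118k), Summit→Route 5 ($122k), Apex→Route 3 ($107k), Brightly→Route 1 ($105k) — total 120+118+122+107+105 = $572k.
Max-entry greedy (repeatedly take the single best remaining cell) gives $561k, worse by 11.
Brightly's own top route is Route 7 ($137k), but forcing Brightly→Route 7 and reassigning the rest optimally gives only $561k — worse by 11.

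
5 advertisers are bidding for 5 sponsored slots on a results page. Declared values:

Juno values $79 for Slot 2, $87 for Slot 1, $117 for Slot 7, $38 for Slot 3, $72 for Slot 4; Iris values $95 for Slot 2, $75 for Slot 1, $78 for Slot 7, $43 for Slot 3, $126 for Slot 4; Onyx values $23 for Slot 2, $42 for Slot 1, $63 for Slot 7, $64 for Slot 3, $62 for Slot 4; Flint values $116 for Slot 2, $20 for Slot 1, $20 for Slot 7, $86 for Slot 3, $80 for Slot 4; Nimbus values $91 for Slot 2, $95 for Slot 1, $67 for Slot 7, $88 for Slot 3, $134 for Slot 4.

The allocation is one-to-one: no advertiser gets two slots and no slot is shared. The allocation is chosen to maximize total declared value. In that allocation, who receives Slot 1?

This is a one-to-one assignment (maximum-weight bipartite matching).
Optimal: Juno→Slot 7 ($117), Iris→Slot 4 ($126), Onyx→Slot 3 ($64), Flint→Slot 2 ($116), Nimbus→Slot 1 ($95) — total 117+126+64+116+95 = $518.
Next-best assignment: Juno→Slot 7, Iris→Slot 1, Onyx→Slot 3, Flint→Slot 2, Nimbus→Slot 4 = $506.
Swapping Iris↔Flint (Iris→Slot 2 $95, Flint→Slot 4 $80) loses 67.
Nimbus's own top slot is Slot 4 ($134), but forcing Nimbus→Slot 4 and reassigning the rest optimally gives only $506 — worse by 12.

Nimbus receives Slot 1.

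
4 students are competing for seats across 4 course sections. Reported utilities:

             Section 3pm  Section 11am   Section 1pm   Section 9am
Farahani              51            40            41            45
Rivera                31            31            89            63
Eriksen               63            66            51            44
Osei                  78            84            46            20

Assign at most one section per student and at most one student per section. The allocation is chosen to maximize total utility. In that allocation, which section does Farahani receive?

Farahani receives Section 9am.

Optimal: Farahani→Section 9am (45 points), Rivera→Section 1pm (89 points), Eriksen→Section 3pm (63 points), Osei→Section 11am (84 points) — total 45+89+63+84 = 281 points.
Row-greedy (each student in turn takes its best remaining section) gives 226 points, worse by 55.
Farahani's own top section is Section 3pm (51 points), but forcing Farahani→Section 3pm and reassigning the rest optimally gives only 268 points — worse by 13.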